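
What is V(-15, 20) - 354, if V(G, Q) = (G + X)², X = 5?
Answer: -254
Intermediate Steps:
V(G, Q) = (5 + G)² (V(G, Q) = (G + 5)² = (5 + G)²)
V(-15, 20) - 354 = (5 - 15)² - 354 = (-10)² - 354 = 100 - 354 = -254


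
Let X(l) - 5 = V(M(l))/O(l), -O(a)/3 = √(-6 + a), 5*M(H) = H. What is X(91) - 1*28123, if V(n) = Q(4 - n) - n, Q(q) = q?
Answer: -28118 + 54*√85/425 ≈ -28117.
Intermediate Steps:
M(H) = H/5
V(n) = 4 - 2*n (V(n) = (4 - n) - n = 4 - 2*n)
O(a) = -3*√(-6 + a)
X(l) = 5 - (4 - 2*l/5)/(3*√(-6 + l)) (X(l) = 5 + (4 - 2*l/5)/((-3*√(-6 + l))) = 5 + (4 - 2*l/5)*(-1/(3*√(-6 + l))) = 5 - (4 - 2*l/5)/(3*√(-6 + l)))
X(91) - 1*28123 = (-20 + 2*91 + 75*√(-6 + 91))/(15*√(-6 + 91)) - 1*28123 = (-20 + 182 + 75*√85)/(15*√85) - 28123 = (√85/85)*(162 + 75*√85)/15 - 28123 = √85*(162 + 75*√85)/1275 - 28123 = -28123 + √85*(162 + 75*√85)/1275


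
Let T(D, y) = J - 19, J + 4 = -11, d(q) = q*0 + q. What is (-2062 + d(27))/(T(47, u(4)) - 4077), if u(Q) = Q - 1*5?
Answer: 2035/4111 ≈ 0.49501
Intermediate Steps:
d(q) = q (d(q) = 0 + q = q)
J = -15 (J = -4 - 11 = -15)
u(Q) = -5 + Q (u(Q) = Q - 5 = -5 + Q)
T(D, y) = -34 (T(D, y) = -15 - 19 = -34)
(-2062 + d(27))/(T(47, u(4)) - 4077) = (-2062 + 27)/(-34 - 4077) = -2035/(-4111) = -2035*(-1/4111) = 2035/4111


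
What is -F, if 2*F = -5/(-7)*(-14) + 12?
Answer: -1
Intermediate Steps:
F = 1 (F = (-5/(-7)*(-14) + 12)/2 = (-5*(-⅐)*(-14) + 12)/2 = ((5/7)*(-14) + 12)/2 = (-10 + 12)/2 = (½)*2 = 1)
-F = -1*1 = -1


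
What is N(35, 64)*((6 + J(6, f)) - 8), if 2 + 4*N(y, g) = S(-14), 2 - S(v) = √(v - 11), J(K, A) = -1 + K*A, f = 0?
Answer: 15*I/4 ≈ 3.75*I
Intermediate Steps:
J(K, A) = -1 + A*K
S(v) = 2 - √(-11 + v) (S(v) = 2 - √(v - 11) = 2 - √(-11 + v))
N(y, g) = -5*I/4 (N(y, g) = -½ + (2 - √(-11 - 14))/4 = -½ + (2 - √(-25))/4 = -½ + (2 - 5*I)/4 = -½ + (½ - 5*I/4) = -5*I/4)
N(35, 64)*((6 + J(6, f)) - 8) = (-5*I/4)*((6 + (-1 + 0*6)) - 8) = (-5*I/4)*((6 + (-1 + 0)) - 8) = (-5*I/4)*((6 - 1) - 8) = (-5*I/4)*(5 - 8) = -5*I/4*(-3) = 15*I/4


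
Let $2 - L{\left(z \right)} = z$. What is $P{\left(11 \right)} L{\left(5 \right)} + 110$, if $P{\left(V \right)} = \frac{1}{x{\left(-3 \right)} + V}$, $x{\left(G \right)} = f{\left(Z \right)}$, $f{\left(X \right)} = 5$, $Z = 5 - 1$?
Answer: $\frac{1757}{16} \approx 109.81$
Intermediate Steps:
$Z = 4$
$L{\left(z \right)} = 2 - z$
$x{\left(G \right)} = 5$
$P{\left(V \right)} = \frac{1}{5 + V}$
$P{\left(11 \right)} L{\left(5 \right)} + 110 = \frac{2 - 5}{5 + 11} + 110 = \frac{2 - 5}{16} + 110 = \frac{1}{16} \left(-3\right) + 110 = - \frac{3}{16} + 110 = \frac{1757}{16}$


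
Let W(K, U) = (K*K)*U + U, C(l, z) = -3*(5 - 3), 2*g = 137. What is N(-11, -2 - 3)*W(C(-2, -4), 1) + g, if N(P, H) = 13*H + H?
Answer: -5043/2 ≈ -2521.5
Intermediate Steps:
g = 137/2 (g = (½)*137 = 137/2 ≈ 68.500)
C(l, z) = -6 (C(l, z) = -3*2 = -6)
N(P, H) = 14*H
W(K, U) = U + U*K² (W(K, U) = K²*U + U = U*K² + U = U + U*K²)
N(-11, -2 - 3)*W(C(-2, -4), 1) + g = (14*(-2 - 3))*(1*(1 + (-6)²)) + 137/2 = (14*(-5))*(1*(1 + 36)) + 137/2 = -70*37 + 137/2 = -2590 + 137/2 = -5043/2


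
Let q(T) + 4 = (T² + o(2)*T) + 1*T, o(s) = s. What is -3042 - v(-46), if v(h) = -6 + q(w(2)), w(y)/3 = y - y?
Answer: -3032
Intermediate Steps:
w(y) = 0 (w(y) = 3*(y - y) = 3*0 = 0)
q(T) = -4 + T² + 3*T (q(T) = -4 + ((T² + 2*T) + 1*T) = -4 + ((T² + 2*T) + T) = -4 + (T² + 3*T) = -4 + T² + 3*T)
v(h) = -10 (v(h) = -6 + (-4 + 0² + 3*0) = -6 + (-4 + 0 + 0) = -6 - 4 = -10)
-3042 - v(-46) = -3042 - 1*(-10) = -3042 + 10 = -3032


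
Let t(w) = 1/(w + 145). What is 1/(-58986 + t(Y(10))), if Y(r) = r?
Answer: -155/9142829 ≈ -1.6953e-5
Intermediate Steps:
t(w) = 1/(145 + w)
1/(-58986 + t(Y(10))) = 1/(-58986 + 1/(145 + 10)) = 1/(-58986 + 1/155) = 1/(-9142829/155) = -155/9142829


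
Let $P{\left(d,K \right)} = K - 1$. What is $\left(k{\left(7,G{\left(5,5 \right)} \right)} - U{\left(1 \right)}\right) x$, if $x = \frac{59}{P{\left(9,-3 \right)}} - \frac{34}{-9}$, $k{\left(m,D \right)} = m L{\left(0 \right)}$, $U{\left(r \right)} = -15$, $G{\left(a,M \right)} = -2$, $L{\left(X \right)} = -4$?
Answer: $\frac{5135}{36} \approx 142.64$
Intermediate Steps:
$P{\left(d,K \right)} = -1 + K$ ($P{\left(d,K \right)} = K - 1 = -1 + K$)
$k{\left(m,D \right)} = - 4 m$ ($k{\left(m,D \right)} = m \left(-4\right) = - 4 m$)
$x = - \frac{395}{36}$ ($x = \frac{59}{-1 - 3} - \frac{34}{-9} = \frac{59}{-4} - - \frac{34}{9} = 59 \left(- \frac{1}{4}\right) + \frac{34}{9} = - \frac{59}{4} + \frac{34}{9} = - \frac{395}{36} \approx -10.972$)
$\left(k{\left(7,G{\left(5,5 \right)} \right)} - U{\left(1 \right)}\right) x = \left(\left(-4\right) 7 - -15\right) \left(- \frac{395}{36}\right) = \left(-28 + 15\right) \left(- \frac{395}{36}\right) = \left(-13\right) \left(- \frac{395}{36}\right) = \frac{5135}{36}$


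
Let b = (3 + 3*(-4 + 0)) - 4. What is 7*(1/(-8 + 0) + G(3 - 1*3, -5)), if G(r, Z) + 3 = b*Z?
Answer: 3465/8 ≈ 433.13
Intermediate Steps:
b = -13 (b = (3 + 3*(-4)) - 4 = (3 - 12) - 4 = -9 - 4 = -13)
G(r, Z) = -3 - 13*Z
7*(1/(-8 + 0) + G(3 - 1*3, -5)) = 7*(1/(-8 + 0) + (-3 - 13*(-5))) = 7*(1/(-8) + (-3 + 65)) = 7*(-1/8 + 62) = 7*(495/8) = 3465/8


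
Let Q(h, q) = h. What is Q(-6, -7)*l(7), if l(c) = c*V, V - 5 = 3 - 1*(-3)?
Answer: -462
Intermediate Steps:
V = 11 (V = 5 + (3 - 1*(-3)) = 5 + (3 + 3) = 5 + 6 = 11)
l(c) = 11*c (l(c) = c*11 = 11*c)
Q(-6, -7)*l(7) = -66*7 = -6*77 = -462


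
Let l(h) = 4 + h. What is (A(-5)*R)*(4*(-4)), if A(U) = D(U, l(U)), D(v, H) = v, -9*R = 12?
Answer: -320/3 ≈ -106.67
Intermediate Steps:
R = -4/3 (R = -⅑*12 = -4/3 ≈ -1.3333)
A(U) = U
(A(-5)*R)*(4*(-4)) = (-5*(-4/3))*(4*(-4)) = (20/3)*(-16) = -320/3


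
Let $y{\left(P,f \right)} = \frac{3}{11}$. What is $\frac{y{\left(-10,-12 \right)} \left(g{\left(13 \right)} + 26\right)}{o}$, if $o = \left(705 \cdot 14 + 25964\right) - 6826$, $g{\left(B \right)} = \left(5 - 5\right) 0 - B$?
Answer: $\frac{39}{319088} \approx 0.00012222$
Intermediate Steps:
$y{\left(P,f \right)} = \frac{3}{11}$ ($y{\left(P,f \right)} = 3 \cdot \frac{1}{11} = \frac{3}{11}$)
$g{\left(B \right)} = - B$ ($g{\left(B \right)} = 0 \cdot 0 - B = 0 - B = - B$)
$o = 29008$ ($o = \left(9870 + 25964\right) - 6826 = 35834 - 6826 = 29008$)
$\frac{y{\left(-10,-12 \right)} \left(g{\left(13 \right)} + 26\right)}{o} = \frac{\frac{3}{11} \left(\left(-1\right) 13 + 26\right)}{29008} = \frac{3 \left(-13 + 26\right)}{11} \cdot \frac{1}{29008} = \frac{3}{11} \cdot 13 \cdot \frac{1}{29008} = \frac{39}{11} \cdot \frac{1}{29008} = \frac{39}{319088}$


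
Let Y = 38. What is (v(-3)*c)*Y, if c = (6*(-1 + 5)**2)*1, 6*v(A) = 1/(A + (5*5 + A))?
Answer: 32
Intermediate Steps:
v(A) = 1/(6*(25 + 2*A)) (v(A) = 1/(6*(A + (5*5 + A))) = 1/(6*(A + (25 + A))) = 1/(6*(25 + 2*A)))
c = 96 (c = (6*4**2)*1 = (6*16)*1 = 96*1 = 96)
(v(-3)*c)*Y = ((1/(6*(25 + 2*(-3))))*96)*38 = ((1/(6*(25 - 6)))*96)*38 = (((1/6)/19)*96)*38 = (((1/6)*(1/19))*96)*38 = ((1/114)*96)*38 = (16/19)*38 = 32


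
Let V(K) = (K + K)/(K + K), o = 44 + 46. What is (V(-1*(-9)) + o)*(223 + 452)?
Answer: 61425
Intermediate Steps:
o = 90
V(K) = 1 (V(K) = (2*K)/((2*K)) = (2*K)*(1/(2*K)) = 1)
(V(-1*(-9)) + o)*(223 + 452) = (1 + 90)*(223 + 452) = 91*675 = 61425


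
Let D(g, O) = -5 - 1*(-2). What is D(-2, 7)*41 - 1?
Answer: -124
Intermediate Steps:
D(g, O) = -3 (D(g, O) = -5 + 2 = -3)
D(-2, 7)*41 - 1 = -3*41 - 1 = -123 - 1 = -124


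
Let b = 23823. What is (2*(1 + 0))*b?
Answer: 47646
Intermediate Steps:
(2*(1 + 0))*b = (2*(1 + 0))*23823 = (2*1)*23823 = 2*23823 = 47646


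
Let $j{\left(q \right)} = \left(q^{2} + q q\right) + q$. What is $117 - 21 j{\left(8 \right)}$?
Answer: $-2739$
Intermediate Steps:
$j{\left(q \right)} = q + 2 q^{2}$ ($j{\left(q \right)} = \left(q^{2} + q^{2}\right) + q = 2 q^{2} + q = q + 2 q^{2}$)
$117 - 21 j{\left(8 \right)} = 117 - 21 \cdot 8 \left(1 + 2 \cdot 8\right) = 117 - 21 \cdot 8 \left(1 + 16\right) = 117 - 21 \cdot 8 \cdot 17 = 117 - 2856 = -2739$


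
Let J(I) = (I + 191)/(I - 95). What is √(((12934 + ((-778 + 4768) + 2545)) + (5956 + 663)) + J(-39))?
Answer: 2*√29275985/67 ≈ 161.51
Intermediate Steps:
J(I) = (191 + I)/(-95 + I)
√(((12934 + ((-778 + 4768) + 2545)) + (5956 + 663)) + J(-39)) = √(((12934 + ((-778 + 4768) + 2545)) + (5956 + 663)) + (191 - 39)/(-95 - 39)) = √(((12934 + (3990 + 2545)) + 6619) + 152/(-134)) = √(((12934 + 6535) + 6619) - 1/134*152) = √((19469 + 6619) - 76/67) = √(26088 - 76/67) = √(1747820/67) = 2*√29275985/67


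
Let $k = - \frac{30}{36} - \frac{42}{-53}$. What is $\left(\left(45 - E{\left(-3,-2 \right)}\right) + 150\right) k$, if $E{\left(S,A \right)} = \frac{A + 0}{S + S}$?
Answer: $- \frac{3796}{477} \approx -7.9581$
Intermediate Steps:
$E{\left(S,A \right)} = \frac{A}{2 S}$
$k = - \frac{13}{318}$ ($k = \left(-30\right) \frac{1}{36} - - \frac{42}{53} = - \frac{5}{6} + \frac{42}{53} = - \frac{13}{318} \approx -0.040881$)
$\left(\left(45 - E{\left(-3,-2 \right)}\right) + 150\right) k = \left(\left(45 - \frac{1}{2} \left(-2\right) \frac{1}{-3}\right) + 150\right) \left(- \frac{13}{318}\right) = \left(\left(45 - \frac{1}{2} \left(-2\right) \left(- \frac{1}{3}\right)\right) + 150\right) \left(- \frac{13}{318}\right) = \left(\left(45 - \frac{1}{3}\right) + 150\right) \left(- \frac{13}{318}\right) = \left(\frac{134}{3} + 150\right) \left(- \frac{13}{318}\right) = \frac{584}{3} \left(- \frac{13}{318}\right) = - \frac{3796}{477}$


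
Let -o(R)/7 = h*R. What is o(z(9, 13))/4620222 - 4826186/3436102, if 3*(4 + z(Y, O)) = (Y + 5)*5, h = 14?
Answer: -576842094859/410574673827 ≈ -1.4050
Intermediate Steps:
z(Y, O) = 13/3 + 5*Y/3 (z(Y, O) = -4 + ((Y + 5)*5)/3 = -4 + ((5 + Y)*5)/3 = -4 + (25 + 5*Y)/3 = -4 + (25/3 + 5*Y/3) = 13/3 + 5*Y/3)
o(R) = -98*R
o(z(9, 13))/4620222 - 4826186/3436102 = -98*(13/3 + (5/3)*9)/4620222 - 4826186/3436102 = -98*(13/3 + 15)*(1/4620222) - 4826186*1/3436102 = -98*58/3*(1/4620222) - 2413093/1718051 = -5684/3*1/4620222 - 2413093/1718051 = -98/238977 - 2413093/1718051 = -576842094859/410574673827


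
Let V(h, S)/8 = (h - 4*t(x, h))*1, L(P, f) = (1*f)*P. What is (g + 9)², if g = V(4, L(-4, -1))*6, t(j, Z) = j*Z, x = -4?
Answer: 10712529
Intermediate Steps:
t(j, Z) = Z*j
L(P, f) = P*f (L(P, f) = f*P = P*f)
V(h, S) = 136*h (V(h, S) = 8*((h - 4*h*(-4))*1) = 8*((h - (-16)*h)*1) = 8*((h + 16*h)*1) = 8*((17*h)*1) = 8*(17*h) = 136*h)
g = 3264 (g = (136*4)*6 = 544*6 = 3264)
(g + 9)² = (3264 + 9)² = 3273² = 10712529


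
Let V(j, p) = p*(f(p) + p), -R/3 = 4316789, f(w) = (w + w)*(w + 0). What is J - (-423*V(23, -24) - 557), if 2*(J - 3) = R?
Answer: -35852159/2 ≈ -1.7926e+7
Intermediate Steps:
f(w) = 2*w**2 (f(w) = (2*w)*w = 2*w**2)
R = -12950367 (R = -3*4316789 = -12950367)
J = -12950361/2 (J = 3 + (1/2)*(-12950367) = 3 - 12950367/2 = -12950361/2 ≈ -6.4752e+6)
V(j, p) = p*(p + 2*p**2) (V(j, p) = p*(2*p**2 + p) = p*(p + 2*p**2))
J - (-423*V(23, -24) - 557) = -12950361/2 - (-423*(-24)**2*(1 + 2*(-24)) - 557) = -12950361/2 - (-243648*(1 - 48) - 557) = -12950361/2 - (-243648*(-47) - 557) = -12950361/2 - (-423*(-27072) - 557) = -12950361/2 - (11451456 - 557) = -12950361/2 - 1*11450899 = -12950361/2 - 11450899 = -35852159/2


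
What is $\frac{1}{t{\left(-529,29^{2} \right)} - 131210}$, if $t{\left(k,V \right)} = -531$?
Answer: $- \frac{1}{131741} \approx -7.5907 \cdot 10^{-6}$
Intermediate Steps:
$\frac{1}{t{\left(-529,29^{2} \right)} - 131210} = \frac{1}{-531 - 131210} = \frac{1}{-131741} = - \frac{1}{131741}$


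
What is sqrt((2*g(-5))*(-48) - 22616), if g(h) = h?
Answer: 2*I*sqrt(5534) ≈ 148.78*I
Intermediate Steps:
sqrt((2*g(-5))*(-48) - 22616) = sqrt((2*(-5))*(-48) - 22616) = sqrt(-10*(-48) - 22616) = sqrt(480 - 22616) = sqrt(-22136) = 2*I*sqrt(5534)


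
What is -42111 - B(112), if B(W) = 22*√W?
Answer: -42111 - 88*√7 ≈ -42344.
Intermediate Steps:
-42111 - B(112) = -42111 - 22*√112 = -42111 - 22*4*√7 = -42111 - 88*√7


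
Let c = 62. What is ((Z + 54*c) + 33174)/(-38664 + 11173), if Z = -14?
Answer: -36508/27491 ≈ -1.3280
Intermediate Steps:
((Z + 54*c) + 33174)/(-38664 + 11173) = ((-14 + 54*62) + 33174)/(-38664 + 11173) = ((-14 + 3348) + 33174)/(-27491) = (3334 + 33174)*(-1/27491) = 36508*(-1/27491) = -36508/27491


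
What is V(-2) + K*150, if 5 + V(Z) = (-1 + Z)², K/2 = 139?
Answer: 41704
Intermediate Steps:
K = 278 (K = 2*139 = 278)
V(Z) = -5 + (-1 + Z)²
V(-2) + K*150 = (-5 + (-1 - 2)²) + 278*150 = (-5 + (-3)²) + 41700 = (-5 + 9) + 41700 = 4 + 41700 = 41704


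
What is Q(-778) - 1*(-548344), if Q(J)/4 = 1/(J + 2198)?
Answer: 194662121/355 ≈ 5.4834e+5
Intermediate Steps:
Q(J) = 4/(2198 + J) (Q(J) = 4/(J + 2198) = 4/(2198 + J))
Q(-778) - 1*(-548344) = 4/(2198 - 778) - 1*(-548344) = 4/1420 + 548344 = 4*(1/1420) + 548344 = 1/355 + 548344 = 194662121/355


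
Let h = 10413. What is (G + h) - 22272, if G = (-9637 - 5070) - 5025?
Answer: -31591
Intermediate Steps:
G = -19732 (G = -14707 - 5025 = -19732)
(G + h) - 22272 = (-19732 + 10413) - 22272 = -9319 - 22272 = -31591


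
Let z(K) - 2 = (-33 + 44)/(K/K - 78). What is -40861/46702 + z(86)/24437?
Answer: -6989034673/7988797418 ≈ -0.87485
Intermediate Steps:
z(K) = 13/7 (z(K) = 2 + (-33 + 44)/(K/K - 78) = 2 + 11/(1 - 78) = 2 + 11/(-77) = 2 + 11*(-1/77) = 2 - ⅐ = 13/7)
-40861/46702 + z(86)/24437 = -40861/46702 + (13/7)/24437 = -40861*1/46702 + (13/7)*(1/24437) = -40861/46702 + 13/171059 = -6989034673/7988797418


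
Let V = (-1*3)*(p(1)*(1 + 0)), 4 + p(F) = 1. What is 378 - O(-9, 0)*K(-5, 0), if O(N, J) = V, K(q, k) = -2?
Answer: 396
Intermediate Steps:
p(F) = -3 (p(F) = -4 + 1 = -3)
V = 9 (V = (-1*3)*(-3*(1 + 0)) = -(-9) = -3*(-3) = 9)
O(N, J) = 9
378 - O(-9, 0)*K(-5, 0) = 378 - 9*(-2) = 378 - 1*(-18) = 378 + 18 = 396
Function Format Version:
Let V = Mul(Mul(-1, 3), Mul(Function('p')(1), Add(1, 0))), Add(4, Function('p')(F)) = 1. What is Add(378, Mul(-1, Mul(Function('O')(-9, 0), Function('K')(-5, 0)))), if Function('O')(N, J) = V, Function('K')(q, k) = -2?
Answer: 396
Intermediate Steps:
Function('p')(F) = -3 (Function('p')(F) = Add(-4, 1) = -3)
V = 9 (V = Mul(Mul(-1, 3), Mul(-3, Add(1, 0))) = Mul(-3, Mul(-3, 1)) = Mul(-3, -3) = 9)
Function('O')(N, J) = 9
Add(378, Mul(-1, Mul(Function('O')(-9, 0), Function('K')(-5, 0)))) = Add(378, Mul(-1, Mul(9, -2))) = Add(378, Mul(-1, -18)) = Add(378, 18) = 396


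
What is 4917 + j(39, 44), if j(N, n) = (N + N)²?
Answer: 11001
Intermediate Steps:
j(N, n) = 4*N² (j(N, n) = (2*N)² = 4*N²)
4917 + j(39, 44) = 4917 + 4*39² = 4917 + 4*1521 = 4917 + 6084 = 11001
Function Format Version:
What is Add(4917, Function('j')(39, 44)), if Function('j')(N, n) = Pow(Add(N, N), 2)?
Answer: 11001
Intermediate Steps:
Function('j')(N, n) = Mul(4, Pow(N, 2)) (Function('j')(N, n) = Pow(Mul(2, N), 2) = Mul(4, Pow(N, 2)))
Add(4917, Function('j')(39, 44)) = Add(4917, Mul(4, Pow(39, 2))) = Add(4917, Mul(4, 1521)) = Add(4917, 6084) = 11001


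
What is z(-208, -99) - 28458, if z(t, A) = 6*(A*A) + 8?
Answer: 30356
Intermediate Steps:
z(t, A) = 8 + 6*A² (z(t, A) = 6*A² + 8 = 8 + 6*A²)
z(-208, -99) - 28458 = (8 + 6*(-99)²) - 28458 = (8 + 6*9801) - 28458 = (8 + 58806) - 28458 = 58814 - 28458 = 30356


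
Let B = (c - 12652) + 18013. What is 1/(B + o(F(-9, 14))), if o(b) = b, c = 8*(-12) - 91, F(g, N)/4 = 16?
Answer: 1/5238 ≈ 0.00019091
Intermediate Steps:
F(g, N) = 64 (F(g, N) = 4*16 = 64)
c = -187 (c = -96 - 91 = -187)
B = 5174 (B = (-187 - 12652) + 18013 = -12839 + 18013 = 5174)
1/(B + o(F(-9, 14))) = 1/(5174 + 64) = 1/5238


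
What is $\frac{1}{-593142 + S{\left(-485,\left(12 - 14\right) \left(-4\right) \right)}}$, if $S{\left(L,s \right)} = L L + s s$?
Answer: $- \frac{1}{357853} \approx -2.7944 \cdot 10^{-6}$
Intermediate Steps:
$S{\left(L,s \right)} = L^{2} + s^{2}$
$\frac{1}{-593142 + S{\left(-485,\left(12 - 14\right) \left(-4\right) \right)}} = \frac{1}{-593142 + \left(\left(-485\right)^{2} + \left(\left(12 - 14\right) \left(-4\right)\right)^{2}\right)} = \frac{1}{-593142 + \left(235225 + \left(\left(-2\right) \left(-4\right)\right)^{2}\right)} = \frac{1}{-593142 + \left(235225 + 8^{2}\right)} = \frac{1}{-593142 + \left(235225 + 64\right)} = \frac{1}{-593142 + 235289} = \frac{1}{-357853} = - \frac{1}{357853}$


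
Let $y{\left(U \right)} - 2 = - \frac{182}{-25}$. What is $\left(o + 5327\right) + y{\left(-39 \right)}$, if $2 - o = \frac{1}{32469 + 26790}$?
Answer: $\frac{7908528338}{1481475} \approx 5338.3$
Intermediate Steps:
$y{\left(U \right)} = \frac{232}{25}$ ($y{\left(U \right)} = 2 - \frac{182}{-25} = 2 - - \frac{182}{25} = 2 + \frac{182}{25} = \frac{232}{25}$)
$o = \frac{118517}{59259}$ ($o = 2 - \frac{1}{32469 + 26790} = 2 - \frac{1}{59259} = \frac{118517}{59259} \approx 2.0$)
$\left(o + 5327\right) + y{\left(-39 \right)} = \left(\frac{118517}{59259} + 5327\right) + \frac{232}{25} = \frac{315791210}{59259} + \frac{232}{25} = \frac{7908528338}{1481475}$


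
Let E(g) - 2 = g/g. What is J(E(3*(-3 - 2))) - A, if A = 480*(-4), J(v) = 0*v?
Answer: 1920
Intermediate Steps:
E(g) = 3 (E(g) = 2 + g/g = 2 + 1 = 3)
J(v) = 0
A = -1920
J(E(3*(-3 - 2))) - A = 0 - 1*(-1920) = 0 + 1920 = 1920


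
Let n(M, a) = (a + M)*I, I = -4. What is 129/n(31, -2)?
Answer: -129/116 ≈ -1.1121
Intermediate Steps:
n(M, a) = -4*M - 4*a (n(M, a) = (a + M)*(-4) = (M + a)*(-4) = -4*M - 4*a)
129/n(31, -2) = 129/(-4*31 - 4*(-2)) = 129/(-124 + 8) = 129/(-116) = 129*(-1/116) = -129/116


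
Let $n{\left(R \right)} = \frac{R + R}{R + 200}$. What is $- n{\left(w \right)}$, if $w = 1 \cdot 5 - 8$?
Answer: $\frac{6}{197} \approx 0.030457$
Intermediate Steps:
$w = -3$ ($w = 5 - 8 = -3$)
$n{\left(R \right)} = \frac{2 R}{200 + R}$
$- n{\left(w \right)} = - \frac{2 \left(-3\right)}{200 - 3} = - \frac{2 \left(-3\right)}{197} = \left(-1\right) \left(- \frac{6}{197}\right) = \frac{6}{197}$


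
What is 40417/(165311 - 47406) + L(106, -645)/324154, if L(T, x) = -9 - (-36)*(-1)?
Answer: 13096026493/38219377370 ≈ 0.34265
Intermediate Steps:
L(T, x) = -45 (L(T, x) = -9 - 1*36 = -9 - 36 = -45)
40417/(165311 - 47406) + L(106, -645)/324154 = 40417/(165311 - 47406) - 45/324154 = 40417/117905 - 45*1/324154 = 40417*(1/117905) - 45/324154 = 40417/117905 - 45/324154 = 13096026493/38219377370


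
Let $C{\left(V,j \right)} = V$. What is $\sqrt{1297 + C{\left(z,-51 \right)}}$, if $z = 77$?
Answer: $\sqrt{1374} \approx 37.068$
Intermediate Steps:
$\sqrt{1297 + C{\left(z,-51 \right)}} = \sqrt{1297 + 77} = \sqrt{1374}$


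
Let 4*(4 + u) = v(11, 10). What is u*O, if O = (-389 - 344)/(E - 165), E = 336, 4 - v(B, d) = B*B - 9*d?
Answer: 31519/684 ≈ 46.080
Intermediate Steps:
v(B, d) = 4 - B**2 + 9*d (v(B, d) = 4 - (B*B - 9*d) = 4 - (B**2 - 9*d) = 4 + (-B**2 + 9*d) = 4 - B**2 + 9*d)
u = -43/4 (u = -4 + (4 - 1*11**2 + 9*10)/4 = -4 + (4 - 1*121 + 90)/4 = -4 + (4 - 121 + 90)/4 = -4 + (1/4)*(-27) = -4 - 27/4 = -43/4 ≈ -10.750)
O = -733/171 (O = (-389 - 344)/(336 - 165) = -733/171 ≈ -4.2866)
u*O = -43/4*(-733/171) = 31519/684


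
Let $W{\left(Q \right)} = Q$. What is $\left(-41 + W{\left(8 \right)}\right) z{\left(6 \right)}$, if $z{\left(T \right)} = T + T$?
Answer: $-396$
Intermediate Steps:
$z{\left(T \right)} = 2 T$
$\left(-41 + W{\left(8 \right)}\right) z{\left(6 \right)} = \left(-41 + 8\right) 2 \cdot 6 = \left(-33\right) 12 = -396$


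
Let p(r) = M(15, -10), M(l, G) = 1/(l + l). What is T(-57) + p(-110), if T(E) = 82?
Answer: 2461/30 ≈ 82.033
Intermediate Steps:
M(l, G) = 1/(2*l)
p(r) = 1/30 (p(r) = (½)/15 = (½)*(1/15) = 1/30)
T(-57) + p(-110) = 82 + 1/30 = 2461/30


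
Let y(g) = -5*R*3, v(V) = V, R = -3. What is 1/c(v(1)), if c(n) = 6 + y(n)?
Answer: 1/51 ≈ 0.019608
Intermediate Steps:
y(g) = 45 (y(g) = -5*(-3)*3 = 15*3 = 45)
c(n) = 51 (c(n) = 6 + 45 = 51)
1/c(v(1)) = 1/51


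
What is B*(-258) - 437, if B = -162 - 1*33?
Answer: 49873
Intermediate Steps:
B = -195 (B = -162 - 33 = -195)
B*(-258) - 437 = -195*(-258) - 437 = 50310 - 437 = 49873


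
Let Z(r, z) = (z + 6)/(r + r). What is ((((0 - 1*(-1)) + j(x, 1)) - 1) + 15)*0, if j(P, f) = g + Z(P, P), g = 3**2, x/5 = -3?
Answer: 0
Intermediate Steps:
x = -15 (x = 5*(-3) = -15)
Z(r, z) = (6 + z)/(2*r) (Z(r, z) = (6 + z)/((2*r)) = (6 + z)*(1/(2*r)) = (6 + z)/(2*r))
g = 9
j(P, f) = 9 + (6 + P)/(2*P)
((((0 - 1*(-1)) + j(x, 1)) - 1) + 15)*0 = ((((0 - 1*(-1)) + (19/2 + 3/(-15))) - 1) + 15)*0 = ((((0 + 1) + (19/2 + 3*(-1/15))) - 1) + 15)*0 = (((1 + (19/2 - 1/5)) - 1) + 15)*0 = (((1 + 93/10) - 1) + 15)*0 = ((103/10 - 1) + 15)*0 = (93/10 + 15)*0 = (243/10)*0 = 0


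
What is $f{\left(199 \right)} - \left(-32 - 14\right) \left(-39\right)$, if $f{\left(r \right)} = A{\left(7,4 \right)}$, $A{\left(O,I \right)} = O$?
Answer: $-1787$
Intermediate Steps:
$f{\left(r \right)} = 7$
$f{\left(199 \right)} - \left(-32 - 14\right) \left(-39\right) = 7 - \left(-32 - 14\right) \left(-39\right) = 7 - \left(-46\right) \left(-39\right) = 7 - 1794 = -1787$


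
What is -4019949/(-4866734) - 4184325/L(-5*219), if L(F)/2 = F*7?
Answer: 340427042712/1243450537 ≈ 273.78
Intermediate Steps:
L(F) = 14*F (L(F) = 2*(F*7) = 2*(7*F) = 14*F)
-4019949/(-4866734) - 4184325/L(-5*219) = -4019949/(-4866734) - 4184325/(14*(-5*219)) = -4019949*(-1/4866734) - 4184325/(14*(-1095)) = 4019949/4866734 - 4184325/(-15330) = 4019949/4866734 - 4184325*(-1/15330) = 4019949/4866734 + 278955/1022 = 340427042712/1243450537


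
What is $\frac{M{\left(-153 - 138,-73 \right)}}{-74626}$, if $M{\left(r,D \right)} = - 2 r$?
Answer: $- \frac{291}{37313} \approx -0.0077989$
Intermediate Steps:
$\frac{M{\left(-153 - 138,-73 \right)}}{-74626} = \frac{\left(-2\right) \left(-153 - 138\right)}{-74626} = \left(-2\right) \left(-291\right) \left(- \frac{1}{74626}\right) = 582 \left(- \frac{1}{74626}\right) = - \frac{291}{37313}$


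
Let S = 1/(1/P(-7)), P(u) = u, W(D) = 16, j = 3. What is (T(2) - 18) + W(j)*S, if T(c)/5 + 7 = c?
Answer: -155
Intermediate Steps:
T(c) = -35 + 5*c
S = -7 (S = 1/(1/(-7)) = 1/(-⅐) = -7)
(T(2) - 18) + W(j)*S = ((-35 + 5*2) - 18) + 16*(-7) = ((-35 + 10) - 18) - 112 = (-25 - 18) - 112 = -43 - 112 = -155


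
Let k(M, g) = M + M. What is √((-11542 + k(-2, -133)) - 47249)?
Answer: I*√58795 ≈ 242.48*I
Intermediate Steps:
k(M, g) = 2*M
√((-11542 + k(-2, -133)) - 47249) = √((-11542 + 2*(-2)) - 47249) = √((-11542 - 4) - 47249) = √(-11546 - 47249) = √(-58795) = I*√58795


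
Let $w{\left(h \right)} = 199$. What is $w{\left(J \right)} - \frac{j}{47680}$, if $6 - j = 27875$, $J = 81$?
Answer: $\frac{9516189}{47680} \approx 199.58$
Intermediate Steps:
$j = -27869$ ($j = 6 - 27875 = -27869$)
$w{\left(J \right)} - \frac{j}{47680} = 199 - - \frac{27869}{47680} = 199 + \frac{27869}{47680} = \frac{9516189}{47680}$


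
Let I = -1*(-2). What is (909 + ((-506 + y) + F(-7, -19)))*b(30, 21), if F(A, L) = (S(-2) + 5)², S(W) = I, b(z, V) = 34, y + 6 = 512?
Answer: 32572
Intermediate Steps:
y = 506 (y = -6 + 512 = 506)
I = 2
S(W) = 2
F(A, L) = 49 (F(A, L) = (2 + 5)² = 7² = 49)
(909 + ((-506 + y) + F(-7, -19)))*b(30, 21) = (909 + ((-506 + 506) + 49))*34 = (909 + (0 + 49))*34 = (909 + 49)*34 = 958*34 = 32572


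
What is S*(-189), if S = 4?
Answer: -756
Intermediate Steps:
S*(-189) = 4*(-189) = -756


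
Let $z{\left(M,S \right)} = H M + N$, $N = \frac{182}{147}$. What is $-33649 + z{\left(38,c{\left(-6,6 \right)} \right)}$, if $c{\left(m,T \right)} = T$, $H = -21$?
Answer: $- \frac{723361}{21} \approx -34446.0$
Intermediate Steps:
$N = \frac{26}{21}$ ($N = 182 \cdot \frac{1}{147} = \frac{26}{21} \approx 1.2381$)
$z{\left(M,S \right)} = \frac{26}{21} - 21 M$ ($z{\left(M,S \right)} = - 21 M + \frac{26}{21} = \frac{26}{21} - 21 M$)
$-33649 + z{\left(38,c{\left(-6,6 \right)} \right)} = -33649 + \left(\frac{26}{21} - 798\right) = -33649 - \frac{16732}{21} = - \frac{723361}{21}$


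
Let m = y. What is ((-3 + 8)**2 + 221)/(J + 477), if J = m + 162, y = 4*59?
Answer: 246/875 ≈ 0.28114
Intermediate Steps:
y = 236
m = 236
J = 398 (J = 236 + 162 = 398)
((-3 + 8)**2 + 221)/(J + 477) = ((-3 + 8)**2 + 221)/(398 + 477) = (5**2 + 221)/875 = (25 + 221)*(1/875) = 246*(1/875) = 246/875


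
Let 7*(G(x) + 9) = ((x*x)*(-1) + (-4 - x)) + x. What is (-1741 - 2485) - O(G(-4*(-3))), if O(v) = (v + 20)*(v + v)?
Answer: -237036/49 ≈ -4837.5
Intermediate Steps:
G(x) = -67/7 - x**2/7 (G(x) = -9 + (((x*x)*(-1) + (-4 - x)) + x)/7 = -9 + ((x**2*(-1) + (-4 - x)) + x)/7 = -9 + ((-x**2 + (-4 - x)) + x)/7 = -9 + ((-4 - x - x**2) + x)/7 = -9 + (-4 - x**2)/7 = -9 + (-4/7 - x**2/7) = -67/7 - x**2/7)
O(v) = 2*v*(20 + v) (O(v) = (20 + v)*(2*v) = 2*v*(20 + v))
(-1741 - 2485) - O(G(-4*(-3))) = (-1741 - 2485) - 2*(-67/7 - (-4*(-3))**2/7)*(20 + (-67/7 - (-4*(-3))**2/7)) = -4226 - 2*(-67/7 - 1/7*12**2)*(20 + (-67/7 - 1/7*12**2)) = -4226 - 2*(-67/7 - 1/7*144)*(20 + (-67/7 - 1/7*144)) = -4226 - 2*(-67/7 - 144/7)*(20 + (-67/7 - 144/7)) = -4226 - 2*(-211)*(20 - 211/7)/7 = -4226 - 2*(-211)*(-71)/(7*7) = -4226 - 1*29962/49 = -4226 - 29962/49 = -237036/49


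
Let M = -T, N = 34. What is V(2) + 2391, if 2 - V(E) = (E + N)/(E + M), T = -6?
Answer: 4777/2 ≈ 2388.5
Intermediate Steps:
M = 6 (M = -1*(-6) = 6)
V(E) = 2 - (34 + E)/(6 + E) (V(E) = 2 - (E + 34)/(E + 6) = 2 - (34 + E)/(6 + E))
V(2) + 2391 = (-22 + 2)/(6 + 2) + 2391 = -20/8 + 2391 = (1/8)*(-20) + 2391 = -5/2 + 2391 = 4777/2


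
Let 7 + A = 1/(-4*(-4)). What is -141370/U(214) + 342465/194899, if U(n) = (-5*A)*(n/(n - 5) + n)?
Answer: -4179757172011/243055619415 ≈ -17.197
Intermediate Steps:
A = -111/16 (A = -7 + 1/(-4*(-4)) = -7 + 1/16 = -111/16 ≈ -6.9375)
U(n) = 555*n/16 + 555*n/(16*(-5 + n)) (U(n) = (-5*(-111/16))*(n/(n - 5) + n) = 555*(n/(-5 + n) + n)/16 = 555*(n + n/(-5 + n))/16 = 555*n/16 + 555*n/(16*(-5 + n)))
-141370/U(214) + 342465/194899 = -141370*8*(-5 + 214)/(59385*(-4 + 214)) + 342465/194899 = -141370/((555/16)*214*210/209) + 342465*(1/194899) = -141370/((555/16)*214*(1/209)*210) + 342465/194899 = -141370/6235425/836 + 342465/194899 = -141370*836/6235425 + 342465/194899 = -23637064/1247085 + 342465/194899 = -4179757172011/243055619415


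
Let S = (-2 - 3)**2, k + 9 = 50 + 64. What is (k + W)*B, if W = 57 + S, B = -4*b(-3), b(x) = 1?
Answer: -748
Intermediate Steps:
k = 105 (k = -9 + (50 + 64) = -9 + 114 = 105)
B = -4 (B = -4*1 = -4)
S = 25 (S = (-5)**2 = 25)
W = 82 (W = 57 + 25 = 82)
(k + W)*B = (105 + 82)*(-4) = 187*(-4) = -748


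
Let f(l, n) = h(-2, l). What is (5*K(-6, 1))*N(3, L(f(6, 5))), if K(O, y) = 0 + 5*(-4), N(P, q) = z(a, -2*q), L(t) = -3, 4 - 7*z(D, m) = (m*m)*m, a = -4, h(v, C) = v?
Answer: 21200/7 ≈ 3028.6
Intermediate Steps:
f(l, n) = -2
z(D, m) = 4/7 - m**3/7 (z(D, m) = 4/7 - m*m*m/7 = 4/7 - m**2*m/7 = 4/7 - m**3/7)
N(P, q) = 4/7 + 8*q**3/7 (N(P, q) = 4/7 - (-8*q**3)/7 = 4/7 - (-8)*q**3/7 = 4/7 + 8*q**3/7)
K(O, y) = -20 (K(O, y) = 0 - 20 = -20)
(5*K(-6, 1))*N(3, L(f(6, 5))) = (5*(-20))*(4/7 + (8/7)*(-3)**3) = -100*(4/7 + (8/7)*(-27)) = -100*(4/7 - 216/7) = -100*(-212/7) = 21200/7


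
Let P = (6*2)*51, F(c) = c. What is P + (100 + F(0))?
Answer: 712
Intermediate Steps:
P = 612 (P = 12*51 = 612)
P + (100 + F(0)) = 612 + (100 + 0) = 612 + 100 = 712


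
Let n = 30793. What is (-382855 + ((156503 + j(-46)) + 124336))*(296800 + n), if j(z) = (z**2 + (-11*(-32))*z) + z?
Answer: -38045995834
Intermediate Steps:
j(z) = z**2 + 353*z (j(z) = (z**2 + 352*z) + z = z**2 + 353*z)
(-382855 + ((156503 + j(-46)) + 124336))*(296800 + n) = (-382855 + ((156503 - 46*(353 - 46)) + 124336))*(296800 + 30793) = (-382855 + ((156503 - 46*307) + 124336))*327593 = (-382855 + ((156503 - 14122) + 124336))*327593 = (-382855 + (142381 + 124336))*327593 = (-382855 + 266717)*327593 = -116138*327593 = -38045995834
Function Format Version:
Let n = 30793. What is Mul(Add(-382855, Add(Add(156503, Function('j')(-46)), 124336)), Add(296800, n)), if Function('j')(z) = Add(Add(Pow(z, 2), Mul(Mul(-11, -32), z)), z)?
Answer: -38045995834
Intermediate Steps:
Function('j')(z) = Add(Pow(z, 2), Mul(353, z)) (Function('j')(z) = Add(Add(Pow(z, 2), Mul(352, z)), z) = Add(Pow(z, 2), Mul(353, z)))
Mul(Add(-382855, Add(Add(156503, Function('j')(-46)), 124336)), Add(296800, n)) = Mul(Add(-382855, Add(Add(156503, Mul(-46, Add(353, -46))), 124336)), Add(296800, 30793)) = Mul(Add(-382855, Add(Add(156503, Mul(-46, 307)), 124336)), 327593) = Mul(Add(-382855, Add(Add(156503, -14122), 124336)), 327593) = Mul(Add(-382855, Add(142381, 124336)), 327593) = Mul(Add(-382855, 266717), 327593) = Mul(-116138, 327593) = -38045995834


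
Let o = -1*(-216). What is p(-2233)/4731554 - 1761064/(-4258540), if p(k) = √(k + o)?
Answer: 440266/1064635 + I*√2017/4731554 ≈ 0.41354 + 9.4918e-6*I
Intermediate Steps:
o = 216
p(k) = √(216 + k) (p(k) = √(k + 216) = √(216 + k))
p(-2233)/4731554 - 1761064/(-4258540) = √(216 - 2233)/4731554 - 1761064/(-4258540) = √(-2017)*(1/4731554) - 1761064*(-1/4258540) = (I*√2017)*(1/4731554) + 440266/1064635 = I*√2017/4731554 + 440266/1064635 = 440266/1064635 + I*√2017/4731554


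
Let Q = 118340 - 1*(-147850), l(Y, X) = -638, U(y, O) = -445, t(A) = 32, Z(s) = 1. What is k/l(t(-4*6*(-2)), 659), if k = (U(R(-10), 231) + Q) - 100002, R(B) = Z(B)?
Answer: -165743/638 ≈ -259.79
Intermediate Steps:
R(B) = 1
Q = 266190 (Q = 118340 + 147850 = 266190)
k = 165743 (k = (-445 + 266190) - 100002 = 265745 - 100002 = 165743)
k/l(t(-4*6*(-2)), 659) = 165743/(-638) = 165743*(-1/638) = -165743/638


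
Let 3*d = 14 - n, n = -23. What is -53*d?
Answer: -1961/3 ≈ -653.67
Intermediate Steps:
d = 37/3 (d = (14 - 1*(-23))/3 = (14 + 23)/3 = (⅓)*37 = 37/3 ≈ 12.333)
-53*d = -53*37/3 = -1961/3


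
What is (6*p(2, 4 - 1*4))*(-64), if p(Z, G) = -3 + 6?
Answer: -1152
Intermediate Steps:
p(Z, G) = 3
(6*p(2, 4 - 1*4))*(-64) = (6*3)*(-64) = 18*(-64) = -1152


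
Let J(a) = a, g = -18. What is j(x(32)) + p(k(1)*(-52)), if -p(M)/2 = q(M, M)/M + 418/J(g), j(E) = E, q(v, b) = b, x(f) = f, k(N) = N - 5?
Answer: 688/9 ≈ 76.444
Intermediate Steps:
k(N) = -5 + N
p(M) = 400/9 (p(M) = -2*(M/M + 418/(-18)) = -2*(1 + 418*(-1/18)) = -2*(1 - 209/9) = -2*(-200/9) = 400/9)
j(x(32)) + p(k(1)*(-52)) = 32 + 400/9 = 688/9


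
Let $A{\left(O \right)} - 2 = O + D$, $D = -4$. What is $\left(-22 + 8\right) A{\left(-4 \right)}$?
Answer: $84$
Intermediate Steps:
$A{\left(O \right)} = -2 + O$ ($A{\left(O \right)} = 2 + \left(O - 4\right) = 2 + \left(-4 + O\right) = -2 + O$)
$\left(-22 + 8\right) A{\left(-4 \right)} = \left(-22 + 8\right) \left(-2 - 4\right) = \left(-14\right) \left(-6\right) = 84$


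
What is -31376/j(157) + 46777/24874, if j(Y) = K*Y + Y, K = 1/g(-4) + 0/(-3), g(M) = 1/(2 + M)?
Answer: 787790613/3905218 ≈ 201.73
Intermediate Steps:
K = -2 (K = 1/1/(2 - 4) + 0/(-3) = 1/1/(-2) + 0*(-⅓) = 1/(-½) + 0 = 1*(-2) + 0 = -2 + 0 = -2)
j(Y) = -Y (j(Y) = -2*Y + Y = -Y)
-31376/j(157) + 46777/24874 = -31376/((-1*157)) + 46777/24874 = -31376/(-157) + 46777*(1/24874) = -31376*(-1/157) + 46777/24874 = 31376/157 + 46777/24874 = 787790613/3905218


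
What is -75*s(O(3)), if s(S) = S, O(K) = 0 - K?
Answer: 225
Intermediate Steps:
O(K) = -K
-75*s(O(3)) = -(-75)*3 = -75*(-3) = 225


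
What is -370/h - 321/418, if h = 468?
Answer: -38111/24453 ≈ -1.5585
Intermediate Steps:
-370/h - 321/418 = -370/468 - 321/418 = -370*1/468 - 321*1/418 = -185/234 - 321/418 = -38111/24453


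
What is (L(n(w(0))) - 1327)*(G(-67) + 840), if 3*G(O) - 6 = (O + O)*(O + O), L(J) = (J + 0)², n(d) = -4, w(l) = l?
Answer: -8950634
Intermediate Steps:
L(J) = J²
G(O) = 2 + 4*O²/3 (G(O) = 2 + ((O + O)*(O + O))/3 = 2 + ((2*O)*(2*O))/3 = 2 + (4*O²)/3 = 2 + 4*O²/3)
(L(n(w(0))) - 1327)*(G(-67) + 840) = ((-4)² - 1327)*((2 + (4/3)*(-67)²) + 840) = (16 - 1327)*((2 + (4/3)*4489) + 840) = -1311*((2 + 17956/3) + 840) = -1311*(17962/3 + 840) = -1311*20482/3 = -8950634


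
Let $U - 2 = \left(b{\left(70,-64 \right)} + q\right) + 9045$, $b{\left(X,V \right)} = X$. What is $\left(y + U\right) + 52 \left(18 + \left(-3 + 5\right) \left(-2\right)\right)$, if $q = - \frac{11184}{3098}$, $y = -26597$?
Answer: $- \frac{25954440}{1549} \approx -16756.0$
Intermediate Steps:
$q = - \frac{5592}{1549}$ ($q = \left(-11184\right) \frac{1}{3098} = - \frac{5592}{1549} \approx -3.6101$)
$U = \frac{14116641}{1549}$ ($U = 2 + \left(\left(70 - \frac{5592}{1549}\right) + 9045\right) = 2 + \left(\frac{102838}{1549} + 9045\right) = 2 + \frac{14113543}{1549} = \frac{14116641}{1549} \approx 9113.4$)
$\left(y + U\right) + 52 \left(18 + \left(-3 + 5\right) \left(-2\right)\right) = \left(-26597 + \frac{14116641}{1549}\right) + 52 \left(18 + \left(-3 + 5\right) \left(-2\right)\right) = - \frac{27082112}{1549} + 52 \left(18 + 2 \left(-2\right)\right) = - \frac{27082112}{1549} + 52 \left(18 - 4\right) = - \frac{27082112}{1549} + 52 \cdot 14 = - \frac{27082112}{1549} + 728 = - \frac{25954440}{1549}$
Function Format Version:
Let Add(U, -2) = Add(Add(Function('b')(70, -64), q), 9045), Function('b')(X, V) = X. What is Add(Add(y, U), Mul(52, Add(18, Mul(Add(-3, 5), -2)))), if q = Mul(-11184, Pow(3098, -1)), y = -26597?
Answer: Rational(-25954440, 1549) ≈ -16756.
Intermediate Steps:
q = Rational(-5592, 1549) (q = Mul(-11184, Rational(1, 3098)) = Rational(-5592, 1549) ≈ -3.6101)
U = Rational(14116641, 1549) (U = Add(2, Add(Add(70, Rational(-5592, 1549)), 9045)) = Add(2, Add(Rational(102838, 1549), 9045)) = Add(2, Rational(14113543, 1549)) = Rational(14116641, 1549) ≈ 9113.4)
Add(Add(y, U), Mul(52, Add(18, Mul(Add(-3, 5), -2)))) = Add(Add(-26597, Rational(14116641, 1549)), Mul(52, Add(18, Mul(Add(-3, 5), -2)))) = Add(Rational(-27082112, 1549), Mul(52, Add(18, Mul(2, -2)))) = Add(Rational(-27082112, 1549), Mul(52, Add(18, -4))) = Add(Rational(-27082112, 1549), Mul(52, 14)) = Add(Rational(-27082112, 1549), 728) = Rational(-25954440, 1549)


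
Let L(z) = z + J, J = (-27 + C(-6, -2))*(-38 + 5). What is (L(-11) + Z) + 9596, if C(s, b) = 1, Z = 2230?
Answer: 12673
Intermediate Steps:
J = 858 (J = (-27 + 1)*(-38 + 5) = -26*(-33) = 858)
L(z) = 858 + z (L(z) = z + 858 = 858 + z)
(L(-11) + Z) + 9596 = ((858 - 11) + 2230) + 9596 = (847 + 2230) + 9596 = 3077 + 9596 = 12673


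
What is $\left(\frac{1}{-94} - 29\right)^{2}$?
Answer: $\frac{7436529}{8836} \approx 841.62$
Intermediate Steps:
$\left(\frac{1}{-94} - 29\right)^{2} = \left(- \frac{1}{94} - 29\right)^{2} = \left(- \frac{2727}{94}\right)^{2} = \frac{7436529}{8836}$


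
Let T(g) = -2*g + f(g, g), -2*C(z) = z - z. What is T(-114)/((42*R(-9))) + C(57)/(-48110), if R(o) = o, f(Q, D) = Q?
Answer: -19/63 ≈ -0.30159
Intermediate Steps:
C(z) = 0 (C(z) = -(z - z)/2 = -½*0 = 0)
T(g) = -g (T(g) = -2*g + g = -g)
T(-114)/((42*R(-9))) + C(57)/(-48110) = (-1*(-114))/((42*(-9))) + 0/(-48110) = 114/(-378) + 0*(-1/48110) = 114*(-1/378) + 0 = -19/63 + 0 = -19/63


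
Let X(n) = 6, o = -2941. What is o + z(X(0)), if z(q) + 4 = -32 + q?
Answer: -2971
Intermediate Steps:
z(q) = -36 + q (z(q) = -4 + (-32 + q) = -36 + q)
o + z(X(0)) = -2941 + (-36 + 6) = -2941 - 30 = -2971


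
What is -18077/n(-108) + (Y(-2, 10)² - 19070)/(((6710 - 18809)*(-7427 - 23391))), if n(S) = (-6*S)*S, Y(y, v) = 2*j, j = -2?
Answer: 1123163826413/4349120478048 ≈ 0.25825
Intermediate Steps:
Y(y, v) = -4 (Y(y, v) = 2*(-2) = -4)
n(S) = -6*S²
-18077/n(-108) + (Y(-2, 10)² - 19070)/(((6710 - 18809)*(-7427 - 23391))) = -18077/((-6*(-108)²)) + ((-4)² - 19070)/(((6710 - 18809)*(-7427 - 23391))) = -18077/((-6*11664)) + (16 - 19070)/((-12099*(-30818))) = -18077/(-69984) - 19054/372866982 = -18077*(-1/69984) - 19054*1/372866982 = 18077/69984 - 9527/186433491 = 1123163826413/4349120478048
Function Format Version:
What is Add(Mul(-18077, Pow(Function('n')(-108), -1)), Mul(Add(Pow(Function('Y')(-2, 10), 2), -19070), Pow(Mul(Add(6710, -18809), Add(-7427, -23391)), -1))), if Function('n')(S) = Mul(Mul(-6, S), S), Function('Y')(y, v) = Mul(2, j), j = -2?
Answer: Rational(1123163826413, 4349120478048) ≈ 0.25825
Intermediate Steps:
Function('Y')(y, v) = -4 (Function('Y')(y, v) = Mul(2, -2) = -4)
Function('n')(S) = Mul(-6, Pow(S, 2))
Add(Mul(-18077, Pow(Function('n')(-108), -1)), Mul(Add(Pow(Function('Y')(-2, 10), 2), -19070), Pow(Mul(Add(6710, -18809), Add(-7427, -23391)), -1))) = Add(Mul(-18077, Pow(Mul(-6, Pow(-108, 2)), -1)), Mul(Add(Pow(-4, 2), -19070), Pow(Mul(Add(6710, -18809), Add(-7427, -23391)), -1))) = Add(Mul(-18077, Pow(Mul(-6, 11664), -1)), Mul(Add(16, -19070), Pow(Mul(-12099, -30818), -1))) = Add(Mul(-18077, Pow(-69984, -1)), Mul(-19054, Pow(372866982, -1))) = Add(Mul(-18077, Rational(-1, 69984)), Mul(-19054, Rational(1, 372866982))) = Add(Rational(18077, 69984), Rational(-9527, 186433491)) = Rational(1123163826413, 4349120478048)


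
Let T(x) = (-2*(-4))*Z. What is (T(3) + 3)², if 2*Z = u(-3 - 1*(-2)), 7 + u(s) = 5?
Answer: 25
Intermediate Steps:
u(s) = -2 (u(s) = -7 + 5 = -2)
Z = -1 (Z = (½)*(-2) = -1)
T(x) = -8 (T(x) = -2*(-4)*(-1) = 8*(-1) = -8)
(T(3) + 3)² = (-8 + 3)² = (-5)² = 25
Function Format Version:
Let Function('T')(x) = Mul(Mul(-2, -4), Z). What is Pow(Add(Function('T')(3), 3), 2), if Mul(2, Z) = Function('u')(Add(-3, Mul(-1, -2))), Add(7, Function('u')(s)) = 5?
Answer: 25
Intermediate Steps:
Function('u')(s) = -2 (Function('u')(s) = Add(-7, 5) = -2)
Z = -1 (Z = Mul(Rational(1, 2), -2) = -1)
Function('T')(x) = -8 (Function('T')(x) = Mul(Mul(-2, -4), -1) = Mul(8, -1) = -8)
Pow(Add(Function('T')(3), 3), 2) = Pow(Add(-8, 3), 2) = Pow(-5, 2) = 25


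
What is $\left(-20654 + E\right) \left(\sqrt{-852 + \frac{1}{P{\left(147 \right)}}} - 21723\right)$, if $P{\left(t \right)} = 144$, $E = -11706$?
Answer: $702956280 - \frac{8090 i \sqrt{122687}}{3} \approx 7.0296 \cdot 10^{8} - 9.4455 \cdot 10^{5} i$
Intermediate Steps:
$\left(-20654 + E\right) \left(\sqrt{-852 + \frac{1}{P{\left(147 \right)}}} - 21723\right) = \left(-20654 - 11706\right) \left(\sqrt{-852 + \frac{1}{144}} - 21723\right) = - 32360 \left(\sqrt{-852 + \frac{1}{144}} - 21723\right) = - 32360 \left(\sqrt{- \frac{122687}{144}} - 21723\right) = - 32360 \left(\frac{i \sqrt{122687}}{12} - 21723\right) = - 32360 \left(-21723 + \frac{i \sqrt{122687}}{12}\right) = 702956280 - \frac{8090 i \sqrt{122687}}{3}$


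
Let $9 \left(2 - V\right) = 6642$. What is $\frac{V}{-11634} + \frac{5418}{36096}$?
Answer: $\frac{7466639}{34995072} \approx 0.21336$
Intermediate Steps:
$V = -736$ ($V = 2 - 738 = -736$)
$\frac{V}{-11634} + \frac{5418}{36096} = - \frac{736}{-11634} + \frac{5418}{36096} = \left(-736\right) \left(- \frac{1}{11634}\right) + 5418 \cdot \frac{1}{36096} = \frac{368}{5817} + \frac{903}{6016} = \frac{7466639}{34995072}$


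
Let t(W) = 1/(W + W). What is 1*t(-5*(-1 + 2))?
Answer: -⅒ ≈ -0.10000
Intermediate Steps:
t(W) = 1/(2*W)
1*t(-5*(-1 + 2)) = 1*(1/(2*((-5*(-1 + 2))))) = 1*(1/(2*((-5*1)))) = 1*((½)/(-5)) = 1*((½)*(-⅕)) = 1*(-⅒) = -⅒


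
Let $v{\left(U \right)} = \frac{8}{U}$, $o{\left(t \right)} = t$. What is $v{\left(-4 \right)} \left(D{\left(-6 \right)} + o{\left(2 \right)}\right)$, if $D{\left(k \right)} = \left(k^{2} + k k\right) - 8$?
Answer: $-132$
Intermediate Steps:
$D{\left(k \right)} = -8 + 2 k^{2}$ ($D{\left(k \right)} = \left(k^{2} + k^{2}\right) - 8 = 2 k^{2} - 8 = -8 + 2 k^{2}$)
$v{\left(-4 \right)} \left(D{\left(-6 \right)} + o{\left(2 \right)}\right) = \frac{8}{-4} \left(\left(-8 + 2 \left(-6\right)^{2}\right) + 2\right) = 8 \left(- \frac{1}{4}\right) \left(\left(-8 + 2 \cdot 36\right) + 2\right) = - 2 \left(\left(-8 + 72\right) + 2\right) = - 2 \left(64 + 2\right) = \left(-2\right) 66 = -132$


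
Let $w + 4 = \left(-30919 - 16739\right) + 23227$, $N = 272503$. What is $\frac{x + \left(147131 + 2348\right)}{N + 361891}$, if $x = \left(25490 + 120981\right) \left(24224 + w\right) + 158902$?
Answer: $- \frac{15298500}{317197} \approx -48.23$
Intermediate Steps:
$w = -24435$ ($w = -4 + \left(\left(-30919 - 16739\right) + 23227\right) = -4 + \left(-47658 + 23227\right) = -4 - 24431 = -24435$)
$x = -30746479$ ($x = \left(25490 + 120981\right) \left(24224 - 24435\right) + 158902 = 146471 \left(-211\right) + 158902 = -30905381 + 158902 = -30746479$)
$\frac{x + \left(147131 + 2348\right)}{N + 361891} = \frac{-30746479 + \left(147131 + 2348\right)}{272503 + 361891} = \frac{-30746479 + 149479}{634394} = \left(-30597000\right) \frac{1}{634394} = - \frac{15298500}{317197}$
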